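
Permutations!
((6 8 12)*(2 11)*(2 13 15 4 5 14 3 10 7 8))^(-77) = (2 11 13 15 4 5 14 3 10 7 8 12 6)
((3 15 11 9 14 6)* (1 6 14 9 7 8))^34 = ((1 6 3 15 11 7 8))^34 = (1 8 7 11 15 3 6)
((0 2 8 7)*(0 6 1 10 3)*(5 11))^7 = ((0 2 8 7 6 1 10 3)(5 11))^7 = (0 3 10 1 6 7 8 2)(5 11)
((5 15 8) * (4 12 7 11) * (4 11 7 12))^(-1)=(5 8 15)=((5 15 8))^(-1)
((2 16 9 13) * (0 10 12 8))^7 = (0 8 12 10)(2 13 9 16)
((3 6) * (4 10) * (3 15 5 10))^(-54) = ((3 6 15 5 10 4))^(-54) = (15)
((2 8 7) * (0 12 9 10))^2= ((0 12 9 10)(2 8 7))^2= (0 9)(2 7 8)(10 12)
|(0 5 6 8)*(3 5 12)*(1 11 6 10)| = 9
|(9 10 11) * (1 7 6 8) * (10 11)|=|(1 7 6 8)(9 11)|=4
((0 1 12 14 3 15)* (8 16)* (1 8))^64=(16)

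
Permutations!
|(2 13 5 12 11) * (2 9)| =6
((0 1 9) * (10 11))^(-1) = ((0 1 9)(10 11))^(-1) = (0 9 1)(10 11)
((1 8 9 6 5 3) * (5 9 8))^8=(9)(1 3 5)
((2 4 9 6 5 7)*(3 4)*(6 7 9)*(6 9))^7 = (2 4 7 3 9)(5 6)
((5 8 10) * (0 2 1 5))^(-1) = (0 10 8 5 1 2)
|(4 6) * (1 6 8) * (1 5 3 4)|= 4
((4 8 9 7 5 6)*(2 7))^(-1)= (2 9 8 4 6 5 7)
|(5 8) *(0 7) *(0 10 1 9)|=10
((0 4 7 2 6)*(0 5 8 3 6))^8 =((0 4 7 2)(3 6 5 8))^8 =(8)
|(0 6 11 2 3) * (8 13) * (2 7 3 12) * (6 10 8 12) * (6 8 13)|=10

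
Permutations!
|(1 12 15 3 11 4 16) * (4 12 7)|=4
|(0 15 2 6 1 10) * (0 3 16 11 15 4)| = |(0 4)(1 10 3 16 11 15 2 6)| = 8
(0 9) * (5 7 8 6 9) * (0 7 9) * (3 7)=(0 5 9 3 7 8 6)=[5, 1, 2, 7, 4, 9, 0, 8, 6, 3]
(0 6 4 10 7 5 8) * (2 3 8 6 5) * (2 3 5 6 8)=[6, 1, 5, 2, 10, 8, 4, 3, 0, 9, 7]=(0 6 4 10 7 3 2 5 8)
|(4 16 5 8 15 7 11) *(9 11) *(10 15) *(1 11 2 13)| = |(1 11 4 16 5 8 10 15 7 9 2 13)| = 12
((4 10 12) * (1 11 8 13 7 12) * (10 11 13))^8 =(13)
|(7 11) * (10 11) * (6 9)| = |(6 9)(7 10 11)| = 6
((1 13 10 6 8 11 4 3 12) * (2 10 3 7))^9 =(1 13 3 12)(2 6 11 7 10 8 4)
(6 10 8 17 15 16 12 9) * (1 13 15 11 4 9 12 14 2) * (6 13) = (1 6 10 8 17 11 4 9 13 15 16 14 2) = [0, 6, 1, 3, 9, 5, 10, 7, 17, 13, 8, 4, 12, 15, 2, 16, 14, 11]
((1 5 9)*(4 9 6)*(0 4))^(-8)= ((0 4 9 1 5 6))^(-8)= (0 5 9)(1 4 6)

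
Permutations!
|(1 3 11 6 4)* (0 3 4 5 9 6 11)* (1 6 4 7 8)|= 12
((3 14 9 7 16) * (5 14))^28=((3 5 14 9 7 16))^28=(3 7 14)(5 16 9)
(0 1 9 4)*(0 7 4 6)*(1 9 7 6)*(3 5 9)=(0 3 5 9 1 7 4 6)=[3, 7, 2, 5, 6, 9, 0, 4, 8, 1]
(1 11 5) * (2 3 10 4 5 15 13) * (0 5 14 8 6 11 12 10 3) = [5, 12, 0, 3, 14, 1, 11, 7, 6, 9, 4, 15, 10, 2, 8, 13] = (0 5 1 12 10 4 14 8 6 11 15 13 2)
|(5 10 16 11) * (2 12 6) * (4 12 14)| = 20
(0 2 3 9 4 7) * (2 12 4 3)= (0 12 4 7)(3 9)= [12, 1, 2, 9, 7, 5, 6, 0, 8, 3, 10, 11, 4]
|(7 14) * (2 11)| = |(2 11)(7 14)| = 2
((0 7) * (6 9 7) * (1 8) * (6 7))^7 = ((0 7)(1 8)(6 9))^7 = (0 7)(1 8)(6 9)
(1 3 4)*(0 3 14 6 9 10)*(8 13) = [3, 14, 2, 4, 1, 5, 9, 7, 13, 10, 0, 11, 12, 8, 6] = (0 3 4 1 14 6 9 10)(8 13)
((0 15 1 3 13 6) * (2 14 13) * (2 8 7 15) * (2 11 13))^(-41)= (0 6 13 11)(1 15 7 8 3)(2 14)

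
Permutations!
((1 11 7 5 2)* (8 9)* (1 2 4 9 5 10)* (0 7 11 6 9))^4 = ((11)(0 7 10 1 6 9 8 5 4))^4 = (11)(0 6 4 1 5 10 8 7 9)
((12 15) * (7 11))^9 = (7 11)(12 15)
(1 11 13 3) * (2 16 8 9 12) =[0, 11, 16, 1, 4, 5, 6, 7, 9, 12, 10, 13, 2, 3, 14, 15, 8] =(1 11 13 3)(2 16 8 9 12)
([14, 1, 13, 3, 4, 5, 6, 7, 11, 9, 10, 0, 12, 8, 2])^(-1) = [11, 1, 14, 3, 4, 5, 6, 7, 13, 9, 10, 8, 12, 2, 0]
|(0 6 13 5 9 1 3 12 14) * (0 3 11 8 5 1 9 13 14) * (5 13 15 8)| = 30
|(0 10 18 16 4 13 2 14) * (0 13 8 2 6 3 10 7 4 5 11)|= |(0 7 4 8 2 14 13 6 3 10 18 16 5 11)|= 14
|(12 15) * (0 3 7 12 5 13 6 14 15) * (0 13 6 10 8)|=28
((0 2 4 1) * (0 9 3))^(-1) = ((0 2 4 1 9 3))^(-1) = (0 3 9 1 4 2)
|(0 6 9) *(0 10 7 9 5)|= |(0 6 5)(7 9 10)|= 3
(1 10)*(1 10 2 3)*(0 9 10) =[9, 2, 3, 1, 4, 5, 6, 7, 8, 10, 0] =(0 9 10)(1 2 3)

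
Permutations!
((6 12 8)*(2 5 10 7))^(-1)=((2 5 10 7)(6 12 8))^(-1)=(2 7 10 5)(6 8 12)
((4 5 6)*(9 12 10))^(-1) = ((4 5 6)(9 12 10))^(-1) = (4 6 5)(9 10 12)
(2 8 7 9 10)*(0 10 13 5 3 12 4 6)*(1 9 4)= (0 10 2 8 7 4 6)(1 9 13 5 3 12)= [10, 9, 8, 12, 6, 3, 0, 4, 7, 13, 2, 11, 1, 5]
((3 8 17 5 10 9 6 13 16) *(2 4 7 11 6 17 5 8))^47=(2 3 16 13 6 11 7 4)(5 9 8 10 17)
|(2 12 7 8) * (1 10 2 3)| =|(1 10 2 12 7 8 3)| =7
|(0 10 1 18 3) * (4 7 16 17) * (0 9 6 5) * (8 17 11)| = |(0 10 1 18 3 9 6 5)(4 7 16 11 8 17)| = 24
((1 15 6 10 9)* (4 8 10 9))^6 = ((1 15 6 9)(4 8 10))^6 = (1 6)(9 15)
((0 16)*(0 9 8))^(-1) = (0 8 9 16) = ((0 16 9 8))^(-1)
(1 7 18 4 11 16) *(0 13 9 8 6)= (0 13 9 8 6)(1 7 18 4 11 16)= [13, 7, 2, 3, 11, 5, 0, 18, 6, 8, 10, 16, 12, 9, 14, 15, 1, 17, 4]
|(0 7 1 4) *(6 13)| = 4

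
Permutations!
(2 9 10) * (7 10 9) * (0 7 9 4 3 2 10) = [7, 1, 9, 2, 3, 5, 6, 0, 8, 4, 10] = (10)(0 7)(2 9 4 3)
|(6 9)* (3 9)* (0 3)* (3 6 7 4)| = 4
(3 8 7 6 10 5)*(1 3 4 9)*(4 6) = (1 3 8 7 4 9)(5 6 10) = [0, 3, 2, 8, 9, 6, 10, 4, 7, 1, 5]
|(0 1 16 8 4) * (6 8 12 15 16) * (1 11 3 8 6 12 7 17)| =|(0 11 3 8 4)(1 12 15 16 7 17)| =30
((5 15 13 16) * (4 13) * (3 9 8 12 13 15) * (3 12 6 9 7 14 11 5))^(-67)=(3 12 14 16 5 7 13 11)(4 15)(6 8 9)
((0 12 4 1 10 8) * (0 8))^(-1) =(0 10 1 4 12) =((0 12 4 1 10))^(-1)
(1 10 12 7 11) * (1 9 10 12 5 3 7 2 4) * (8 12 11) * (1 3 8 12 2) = [0, 11, 4, 7, 3, 8, 6, 12, 2, 10, 5, 9, 1] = (1 11 9 10 5 8 2 4 3 7 12)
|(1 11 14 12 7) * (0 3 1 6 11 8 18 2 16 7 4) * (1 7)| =40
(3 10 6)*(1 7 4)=(1 7 4)(3 10 6)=[0, 7, 2, 10, 1, 5, 3, 4, 8, 9, 6]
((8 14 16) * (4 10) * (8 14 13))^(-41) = (4 10)(8 13)(14 16)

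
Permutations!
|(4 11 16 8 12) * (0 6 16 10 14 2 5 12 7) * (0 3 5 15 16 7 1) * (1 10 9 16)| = 16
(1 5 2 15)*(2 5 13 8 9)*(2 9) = (1 13 8 2 15) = [0, 13, 15, 3, 4, 5, 6, 7, 2, 9, 10, 11, 12, 8, 14, 1]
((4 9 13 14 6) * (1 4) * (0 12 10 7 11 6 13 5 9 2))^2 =((0 12 10 7 11 6 1 4 2)(5 9)(13 14))^2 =(14)(0 10 11 1 2 12 7 6 4)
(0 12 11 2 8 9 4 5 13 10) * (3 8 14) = (0 12 11 2 14 3 8 9 4 5 13 10) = [12, 1, 14, 8, 5, 13, 6, 7, 9, 4, 0, 2, 11, 10, 3]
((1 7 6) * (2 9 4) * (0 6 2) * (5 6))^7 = (0 4 9 2 7 1 6 5)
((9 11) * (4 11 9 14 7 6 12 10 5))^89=(4 11 14 7 6 12 10 5)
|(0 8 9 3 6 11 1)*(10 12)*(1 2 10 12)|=9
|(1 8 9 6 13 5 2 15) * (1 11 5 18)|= |(1 8 9 6 13 18)(2 15 11 5)|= 12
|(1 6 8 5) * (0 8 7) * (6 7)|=|(0 8 5 1 7)|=5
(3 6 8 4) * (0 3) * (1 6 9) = (0 3 9 1 6 8 4) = [3, 6, 2, 9, 0, 5, 8, 7, 4, 1]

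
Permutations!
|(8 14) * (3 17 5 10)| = |(3 17 5 10)(8 14)| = 4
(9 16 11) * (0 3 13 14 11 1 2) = (0 3 13 14 11 9 16 1 2) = [3, 2, 0, 13, 4, 5, 6, 7, 8, 16, 10, 9, 12, 14, 11, 15, 1]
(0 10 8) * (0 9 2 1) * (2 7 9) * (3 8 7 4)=[10, 0, 1, 8, 3, 5, 6, 9, 2, 4, 7]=(0 10 7 9 4 3 8 2 1)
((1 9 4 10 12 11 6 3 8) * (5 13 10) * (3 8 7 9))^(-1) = ((1 3 7 9 4 5 13 10 12 11 6 8))^(-1) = (1 8 6 11 12 10 13 5 4 9 7 3)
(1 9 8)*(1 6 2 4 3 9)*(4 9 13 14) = (2 9 8 6)(3 13 14 4) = [0, 1, 9, 13, 3, 5, 2, 7, 6, 8, 10, 11, 12, 14, 4]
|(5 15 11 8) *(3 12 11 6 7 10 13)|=10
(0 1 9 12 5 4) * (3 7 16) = (0 1 9 12 5 4)(3 7 16) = [1, 9, 2, 7, 0, 4, 6, 16, 8, 12, 10, 11, 5, 13, 14, 15, 3]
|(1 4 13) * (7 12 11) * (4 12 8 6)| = |(1 12 11 7 8 6 4 13)| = 8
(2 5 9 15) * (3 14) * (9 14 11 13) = (2 5 14 3 11 13 9 15) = [0, 1, 5, 11, 4, 14, 6, 7, 8, 15, 10, 13, 12, 9, 3, 2]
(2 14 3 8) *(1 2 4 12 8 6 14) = (1 2)(3 6 14)(4 12 8) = [0, 2, 1, 6, 12, 5, 14, 7, 4, 9, 10, 11, 8, 13, 3]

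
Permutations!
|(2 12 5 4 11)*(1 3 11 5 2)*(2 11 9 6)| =14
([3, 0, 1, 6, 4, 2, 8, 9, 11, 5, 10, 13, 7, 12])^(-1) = (0 1 2 5 9 7 12 13 11 8 6 3)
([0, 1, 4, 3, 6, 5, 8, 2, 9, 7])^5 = [0, 1, 7, 3, 2, 5, 4, 9, 6, 8]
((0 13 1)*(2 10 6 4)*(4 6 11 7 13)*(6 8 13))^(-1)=((0 4 2 10 11 7 6 8 13 1))^(-1)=(0 1 13 8 6 7 11 10 2 4)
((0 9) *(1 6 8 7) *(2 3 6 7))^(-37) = ((0 9)(1 7)(2 3 6 8))^(-37) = (0 9)(1 7)(2 8 6 3)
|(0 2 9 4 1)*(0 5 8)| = |(0 2 9 4 1 5 8)| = 7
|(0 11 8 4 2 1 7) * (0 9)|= 8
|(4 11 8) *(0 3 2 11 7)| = |(0 3 2 11 8 4 7)| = 7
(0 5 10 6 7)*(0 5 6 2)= (0 6 7 5 10 2)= [6, 1, 0, 3, 4, 10, 7, 5, 8, 9, 2]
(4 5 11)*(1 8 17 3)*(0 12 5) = (0 12 5 11 4)(1 8 17 3) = [12, 8, 2, 1, 0, 11, 6, 7, 17, 9, 10, 4, 5, 13, 14, 15, 16, 3]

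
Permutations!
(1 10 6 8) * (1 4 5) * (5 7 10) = (1 5)(4 7 10 6 8) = [0, 5, 2, 3, 7, 1, 8, 10, 4, 9, 6]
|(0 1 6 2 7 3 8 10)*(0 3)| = 15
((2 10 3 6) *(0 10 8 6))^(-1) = (0 3 10)(2 6 8)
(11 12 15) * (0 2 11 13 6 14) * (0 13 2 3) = (0 3)(2 11 12 15)(6 14 13) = [3, 1, 11, 0, 4, 5, 14, 7, 8, 9, 10, 12, 15, 6, 13, 2]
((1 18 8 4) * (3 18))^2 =(1 18 4 3 8)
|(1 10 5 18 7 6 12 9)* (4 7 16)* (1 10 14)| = |(1 14)(4 7 6 12 9 10 5 18 16)| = 18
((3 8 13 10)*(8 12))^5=(13)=((3 12 8 13 10))^5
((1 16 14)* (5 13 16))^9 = ((1 5 13 16 14))^9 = (1 14 16 13 5)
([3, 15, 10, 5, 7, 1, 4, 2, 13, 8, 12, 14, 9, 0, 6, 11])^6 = [14, 7, 0, 6, 8, 4, 9, 13, 15, 1, 3, 10, 5, 11, 12, 2]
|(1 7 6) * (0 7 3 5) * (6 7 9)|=|(0 9 6 1 3 5)|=6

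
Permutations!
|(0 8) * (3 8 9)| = 4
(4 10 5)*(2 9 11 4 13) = (2 9 11 4 10 5 13) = [0, 1, 9, 3, 10, 13, 6, 7, 8, 11, 5, 4, 12, 2]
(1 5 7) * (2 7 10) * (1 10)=(1 5)(2 7 10)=[0, 5, 7, 3, 4, 1, 6, 10, 8, 9, 2]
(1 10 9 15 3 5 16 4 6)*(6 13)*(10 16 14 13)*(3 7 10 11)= [0, 16, 2, 5, 11, 14, 1, 10, 8, 15, 9, 3, 12, 6, 13, 7, 4]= (1 16 4 11 3 5 14 13 6)(7 10 9 15)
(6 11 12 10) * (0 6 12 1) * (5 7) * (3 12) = (0 6 11 1)(3 12 10)(5 7) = [6, 0, 2, 12, 4, 7, 11, 5, 8, 9, 3, 1, 10]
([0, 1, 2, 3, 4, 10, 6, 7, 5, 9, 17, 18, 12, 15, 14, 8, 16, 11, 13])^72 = (18)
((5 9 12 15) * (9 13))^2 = (5 9 15 13 12)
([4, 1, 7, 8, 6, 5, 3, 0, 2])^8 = [4, 1, 7, 8, 6, 5, 3, 0, 2]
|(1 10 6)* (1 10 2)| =2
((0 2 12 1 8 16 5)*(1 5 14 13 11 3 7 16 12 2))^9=((0 1 8 12 5)(3 7 16 14 13 11))^9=(0 5 12 8 1)(3 14)(7 13)(11 16)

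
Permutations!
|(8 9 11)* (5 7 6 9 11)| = 4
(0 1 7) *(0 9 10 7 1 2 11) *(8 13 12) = (0 2 11)(7 9 10)(8 13 12) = [2, 1, 11, 3, 4, 5, 6, 9, 13, 10, 7, 0, 8, 12]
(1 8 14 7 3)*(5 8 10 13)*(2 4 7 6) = (1 10 13 5 8 14 6 2 4 7 3) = [0, 10, 4, 1, 7, 8, 2, 3, 14, 9, 13, 11, 12, 5, 6]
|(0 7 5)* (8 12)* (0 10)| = |(0 7 5 10)(8 12)| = 4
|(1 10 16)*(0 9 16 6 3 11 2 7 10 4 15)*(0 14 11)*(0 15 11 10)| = 40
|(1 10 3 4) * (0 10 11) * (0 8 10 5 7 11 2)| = |(0 5 7 11 8 10 3 4 1 2)| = 10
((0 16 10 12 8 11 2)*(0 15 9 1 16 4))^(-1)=(0 4)(1 9 15 2 11 8 12 10 16)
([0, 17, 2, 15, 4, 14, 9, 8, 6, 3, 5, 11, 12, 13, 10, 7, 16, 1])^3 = [0, 17, 2, 8, 4, 5, 15, 9, 3, 7, 10, 11, 12, 13, 14, 6, 16, 1]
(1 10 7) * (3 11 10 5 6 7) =(1 5 6 7)(3 11 10) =[0, 5, 2, 11, 4, 6, 7, 1, 8, 9, 3, 10]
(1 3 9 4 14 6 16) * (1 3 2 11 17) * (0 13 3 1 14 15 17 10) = (0 13 3 9 4 15 17 14 6 16 1 2 11 10) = [13, 2, 11, 9, 15, 5, 16, 7, 8, 4, 0, 10, 12, 3, 6, 17, 1, 14]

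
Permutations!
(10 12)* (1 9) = (1 9)(10 12) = [0, 9, 2, 3, 4, 5, 6, 7, 8, 1, 12, 11, 10]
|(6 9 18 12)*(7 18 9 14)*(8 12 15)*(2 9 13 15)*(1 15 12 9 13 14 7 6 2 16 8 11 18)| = 30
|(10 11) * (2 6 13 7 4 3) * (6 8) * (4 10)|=9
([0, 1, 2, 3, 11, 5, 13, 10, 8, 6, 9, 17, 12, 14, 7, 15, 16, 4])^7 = (4 11 17)(6 13 14 7 10 9)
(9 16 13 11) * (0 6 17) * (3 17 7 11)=[6, 1, 2, 17, 4, 5, 7, 11, 8, 16, 10, 9, 12, 3, 14, 15, 13, 0]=(0 6 7 11 9 16 13 3 17)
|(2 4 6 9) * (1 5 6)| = 6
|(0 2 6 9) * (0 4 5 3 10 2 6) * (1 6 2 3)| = 10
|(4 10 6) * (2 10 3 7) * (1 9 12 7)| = 9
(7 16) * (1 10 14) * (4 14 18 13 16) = (1 10 18 13 16 7 4 14) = [0, 10, 2, 3, 14, 5, 6, 4, 8, 9, 18, 11, 12, 16, 1, 15, 7, 17, 13]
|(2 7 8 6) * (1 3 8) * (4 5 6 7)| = 4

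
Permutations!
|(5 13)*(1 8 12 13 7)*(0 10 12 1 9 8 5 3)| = |(0 10 12 13 3)(1 5 7 9 8)| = 5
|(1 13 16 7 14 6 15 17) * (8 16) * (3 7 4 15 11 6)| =42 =|(1 13 8 16 4 15 17)(3 7 14)(6 11)|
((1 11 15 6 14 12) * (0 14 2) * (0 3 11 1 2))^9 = ((0 14 12 2 3 11 15 6))^9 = (0 14 12 2 3 11 15 6)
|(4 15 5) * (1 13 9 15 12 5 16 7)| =|(1 13 9 15 16 7)(4 12 5)| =6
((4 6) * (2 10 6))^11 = ((2 10 6 4))^11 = (2 4 6 10)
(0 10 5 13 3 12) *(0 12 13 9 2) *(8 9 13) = [10, 1, 0, 8, 4, 13, 6, 7, 9, 2, 5, 11, 12, 3] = (0 10 5 13 3 8 9 2)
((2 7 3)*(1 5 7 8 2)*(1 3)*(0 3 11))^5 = (0 11 3)(1 7 5)(2 8)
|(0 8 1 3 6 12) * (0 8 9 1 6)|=|(0 9 1 3)(6 12 8)|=12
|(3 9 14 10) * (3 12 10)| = 6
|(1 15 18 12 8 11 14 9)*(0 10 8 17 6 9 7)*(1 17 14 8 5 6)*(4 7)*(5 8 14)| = |(0 10 8 11 14 4 7)(1 15 18 12 5 6 9 17)| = 56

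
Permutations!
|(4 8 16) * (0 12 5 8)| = |(0 12 5 8 16 4)| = 6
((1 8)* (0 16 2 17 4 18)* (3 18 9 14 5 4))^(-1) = ((0 16 2 17 3 18)(1 8)(4 9 14 5))^(-1) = (0 18 3 17 2 16)(1 8)(4 5 14 9)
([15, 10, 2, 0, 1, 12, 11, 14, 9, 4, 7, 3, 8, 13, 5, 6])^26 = (0 15 6 11 3)(1 4 9 8 12 5 14 7 10)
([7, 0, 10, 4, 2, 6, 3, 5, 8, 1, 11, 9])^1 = [7, 0, 10, 4, 2, 6, 3, 5, 8, 1, 11, 9]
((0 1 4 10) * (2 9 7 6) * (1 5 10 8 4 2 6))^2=(0 10 5)(1 9)(2 7)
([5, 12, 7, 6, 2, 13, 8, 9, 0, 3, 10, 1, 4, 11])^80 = [13, 4, 9, 8, 7, 11, 0, 3, 5, 6, 10, 12, 2, 1]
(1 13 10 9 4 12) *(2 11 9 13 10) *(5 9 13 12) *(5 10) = (1 5 9 4 10 12)(2 11 13) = [0, 5, 11, 3, 10, 9, 6, 7, 8, 4, 12, 13, 1, 2]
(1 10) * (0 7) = (0 7)(1 10) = [7, 10, 2, 3, 4, 5, 6, 0, 8, 9, 1]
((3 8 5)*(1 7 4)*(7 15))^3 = (1 4 7 15)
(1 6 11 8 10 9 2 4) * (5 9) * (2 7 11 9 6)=(1 2 4)(5 6 9 7 11 8 10)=[0, 2, 4, 3, 1, 6, 9, 11, 10, 7, 5, 8]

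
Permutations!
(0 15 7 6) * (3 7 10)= (0 15 10 3 7 6)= [15, 1, 2, 7, 4, 5, 0, 6, 8, 9, 3, 11, 12, 13, 14, 10]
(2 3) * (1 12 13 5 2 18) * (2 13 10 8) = (1 12 10 8 2 3 18)(5 13) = [0, 12, 3, 18, 4, 13, 6, 7, 2, 9, 8, 11, 10, 5, 14, 15, 16, 17, 1]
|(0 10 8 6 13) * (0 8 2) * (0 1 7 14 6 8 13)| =|(0 10 2 1 7 14 6)| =7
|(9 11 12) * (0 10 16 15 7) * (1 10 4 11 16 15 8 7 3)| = 8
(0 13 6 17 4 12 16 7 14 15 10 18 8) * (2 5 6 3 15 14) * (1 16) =(0 13 3 15 10 18 8)(1 16 7 2 5 6 17 4 12) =[13, 16, 5, 15, 12, 6, 17, 2, 0, 9, 18, 11, 1, 3, 14, 10, 7, 4, 8]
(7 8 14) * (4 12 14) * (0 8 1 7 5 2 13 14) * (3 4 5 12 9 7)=(0 8 5 2 13 14 12)(1 3 4 9 7)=[8, 3, 13, 4, 9, 2, 6, 1, 5, 7, 10, 11, 0, 14, 12]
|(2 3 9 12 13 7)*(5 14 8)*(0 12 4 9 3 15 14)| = 18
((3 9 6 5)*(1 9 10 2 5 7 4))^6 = (1 9 6 7 4)(2 3)(5 10) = ((1 9 6 7 4)(2 5 3 10))^6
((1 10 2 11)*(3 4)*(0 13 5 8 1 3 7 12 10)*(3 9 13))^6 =(0 2 1 10 8 12 5 7 13 4 9 3 11)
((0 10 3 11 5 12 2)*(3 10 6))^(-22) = (0 2 12 5 11 3 6)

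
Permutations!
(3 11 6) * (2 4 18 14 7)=(2 4 18 14 7)(3 11 6)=[0, 1, 4, 11, 18, 5, 3, 2, 8, 9, 10, 6, 12, 13, 7, 15, 16, 17, 14]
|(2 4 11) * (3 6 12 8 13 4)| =|(2 3 6 12 8 13 4 11)| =8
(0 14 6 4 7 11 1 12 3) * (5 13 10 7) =[14, 12, 2, 0, 5, 13, 4, 11, 8, 9, 7, 1, 3, 10, 6] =(0 14 6 4 5 13 10 7 11 1 12 3)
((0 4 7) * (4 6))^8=(7)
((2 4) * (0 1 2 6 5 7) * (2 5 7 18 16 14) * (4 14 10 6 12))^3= ((0 1 5 18 16 10 6 7)(2 14)(4 12))^3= (0 18 6 1 16 7 5 10)(2 14)(4 12)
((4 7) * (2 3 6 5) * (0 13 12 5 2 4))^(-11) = ((0 13 12 5 4 7)(2 3 6))^(-11) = (0 13 12 5 4 7)(2 3 6)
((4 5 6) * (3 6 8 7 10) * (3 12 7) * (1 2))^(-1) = (1 2)(3 8 5 4 6)(7 12 10)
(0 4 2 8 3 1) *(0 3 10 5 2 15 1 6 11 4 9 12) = [9, 3, 8, 6, 15, 2, 11, 7, 10, 12, 5, 4, 0, 13, 14, 1] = (0 9 12)(1 3 6 11 4 15)(2 8 10 5)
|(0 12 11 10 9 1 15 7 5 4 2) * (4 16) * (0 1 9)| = |(0 12 11 10)(1 15 7 5 16 4 2)| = 28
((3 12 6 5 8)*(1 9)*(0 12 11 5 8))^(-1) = (0 5 11 3 8 6 12)(1 9)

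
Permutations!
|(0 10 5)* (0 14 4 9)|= 6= |(0 10 5 14 4 9)|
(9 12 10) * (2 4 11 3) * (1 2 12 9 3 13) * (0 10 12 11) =[10, 2, 4, 11, 0, 5, 6, 7, 8, 9, 3, 13, 12, 1] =(0 10 3 11 13 1 2 4)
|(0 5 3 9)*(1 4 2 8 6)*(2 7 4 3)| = 8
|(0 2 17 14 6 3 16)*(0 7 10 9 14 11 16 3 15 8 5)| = 13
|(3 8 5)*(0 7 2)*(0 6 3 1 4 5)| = |(0 7 2 6 3 8)(1 4 5)| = 6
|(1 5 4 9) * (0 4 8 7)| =7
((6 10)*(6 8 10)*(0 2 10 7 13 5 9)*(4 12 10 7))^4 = ((0 2 7 13 5 9)(4 12 10 8))^4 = (0 5 7)(2 9 13)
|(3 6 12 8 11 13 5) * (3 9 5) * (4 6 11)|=12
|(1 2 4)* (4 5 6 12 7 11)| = 8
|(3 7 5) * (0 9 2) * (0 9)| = 6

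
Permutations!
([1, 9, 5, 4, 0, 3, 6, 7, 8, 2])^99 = (0 1 9 2 5 3 4)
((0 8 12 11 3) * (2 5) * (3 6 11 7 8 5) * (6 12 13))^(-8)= (6 8 12)(7 11 13)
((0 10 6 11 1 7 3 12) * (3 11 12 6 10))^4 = ((0 3 6 12)(1 7 11))^4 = (12)(1 7 11)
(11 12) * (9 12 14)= (9 12 11 14)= [0, 1, 2, 3, 4, 5, 6, 7, 8, 12, 10, 14, 11, 13, 9]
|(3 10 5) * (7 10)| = 4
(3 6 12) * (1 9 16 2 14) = [0, 9, 14, 6, 4, 5, 12, 7, 8, 16, 10, 11, 3, 13, 1, 15, 2] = (1 9 16 2 14)(3 6 12)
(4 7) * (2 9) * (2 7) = (2 9 7 4) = [0, 1, 9, 3, 2, 5, 6, 4, 8, 7]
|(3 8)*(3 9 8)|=2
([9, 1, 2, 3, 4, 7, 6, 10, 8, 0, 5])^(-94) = [0, 1, 2, 3, 4, 10, 6, 5, 8, 9, 7]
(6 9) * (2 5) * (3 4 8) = (2 5)(3 4 8)(6 9) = [0, 1, 5, 4, 8, 2, 9, 7, 3, 6]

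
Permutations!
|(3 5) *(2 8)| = 2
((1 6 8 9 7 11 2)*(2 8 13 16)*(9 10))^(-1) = (1 2 16 13 6)(7 9 10 8 11)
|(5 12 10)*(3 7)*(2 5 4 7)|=|(2 5 12 10 4 7 3)|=7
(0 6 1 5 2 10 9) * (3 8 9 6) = (0 3 8 9)(1 5 2 10 6) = [3, 5, 10, 8, 4, 2, 1, 7, 9, 0, 6]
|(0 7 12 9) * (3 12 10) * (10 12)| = |(0 7 12 9)(3 10)| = 4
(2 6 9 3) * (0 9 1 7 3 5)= (0 9 5)(1 7 3 2 6)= [9, 7, 6, 2, 4, 0, 1, 3, 8, 5]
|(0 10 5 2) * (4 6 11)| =|(0 10 5 2)(4 6 11)| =12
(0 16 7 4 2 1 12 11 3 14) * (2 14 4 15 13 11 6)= [16, 12, 1, 4, 14, 5, 2, 15, 8, 9, 10, 3, 6, 11, 0, 13, 7]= (0 16 7 15 13 11 3 4 14)(1 12 6 2)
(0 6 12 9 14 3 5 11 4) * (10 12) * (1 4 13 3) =[6, 4, 2, 5, 0, 11, 10, 7, 8, 14, 12, 13, 9, 3, 1] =(0 6 10 12 9 14 1 4)(3 5 11 13)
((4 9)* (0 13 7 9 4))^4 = (13)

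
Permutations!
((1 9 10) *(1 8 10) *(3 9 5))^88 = ((1 5 3 9)(8 10))^88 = (10)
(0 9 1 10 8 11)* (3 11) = (0 9 1 10 8 3 11) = [9, 10, 2, 11, 4, 5, 6, 7, 3, 1, 8, 0]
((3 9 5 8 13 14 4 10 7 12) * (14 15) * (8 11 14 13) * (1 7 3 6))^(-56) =((1 7 12 6)(3 9 5 11 14 4 10)(13 15))^(-56) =(15)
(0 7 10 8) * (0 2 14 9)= (0 7 10 8 2 14 9)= [7, 1, 14, 3, 4, 5, 6, 10, 2, 0, 8, 11, 12, 13, 9]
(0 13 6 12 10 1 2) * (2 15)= (0 13 6 12 10 1 15 2)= [13, 15, 0, 3, 4, 5, 12, 7, 8, 9, 1, 11, 10, 6, 14, 2]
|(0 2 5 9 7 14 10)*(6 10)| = 8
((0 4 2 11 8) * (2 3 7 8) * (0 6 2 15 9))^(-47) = ((0 4 3 7 8 6 2 11 15 9))^(-47) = (0 7 2 9 3 6 15 4 8 11)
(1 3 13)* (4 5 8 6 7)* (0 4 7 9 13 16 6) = (0 4 5 8)(1 3 16 6 9 13) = [4, 3, 2, 16, 5, 8, 9, 7, 0, 13, 10, 11, 12, 1, 14, 15, 6]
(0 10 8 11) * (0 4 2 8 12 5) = (0 10 12 5)(2 8 11 4) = [10, 1, 8, 3, 2, 0, 6, 7, 11, 9, 12, 4, 5]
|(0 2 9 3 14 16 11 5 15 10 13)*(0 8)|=12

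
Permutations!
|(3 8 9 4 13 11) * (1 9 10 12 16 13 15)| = 28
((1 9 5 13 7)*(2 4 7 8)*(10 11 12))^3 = (1 13 4 9 8 7 5 2)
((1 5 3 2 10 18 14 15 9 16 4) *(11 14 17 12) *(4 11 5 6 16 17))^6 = ((1 6 16 11 14 15 9 17 12 5 3 2 10 18 4))^6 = (1 9 10 11 5)(2 16 12 4 15)(3 6 17 18 14)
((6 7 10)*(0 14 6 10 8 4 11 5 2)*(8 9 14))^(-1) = ((0 8 4 11 5 2)(6 7 9 14))^(-1) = (0 2 5 11 4 8)(6 14 9 7)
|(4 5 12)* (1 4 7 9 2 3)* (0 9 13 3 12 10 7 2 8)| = |(0 9 8)(1 4 5 10 7 13 3)(2 12)| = 42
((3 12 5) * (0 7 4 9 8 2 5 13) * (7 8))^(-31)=((0 8 2 5 3 12 13)(4 9 7))^(-31)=(0 3 8 12 2 13 5)(4 7 9)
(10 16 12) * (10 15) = [0, 1, 2, 3, 4, 5, 6, 7, 8, 9, 16, 11, 15, 13, 14, 10, 12] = (10 16 12 15)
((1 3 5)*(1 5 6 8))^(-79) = (1 3 6 8)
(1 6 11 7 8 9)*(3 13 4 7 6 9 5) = (1 9)(3 13 4 7 8 5)(6 11) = [0, 9, 2, 13, 7, 3, 11, 8, 5, 1, 10, 6, 12, 4]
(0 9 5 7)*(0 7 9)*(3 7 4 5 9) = (9)(3 7 4 5) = [0, 1, 2, 7, 5, 3, 6, 4, 8, 9]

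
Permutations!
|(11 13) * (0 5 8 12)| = 4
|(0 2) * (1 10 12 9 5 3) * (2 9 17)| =9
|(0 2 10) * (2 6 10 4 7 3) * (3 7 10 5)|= |(0 6 5 3 2 4 10)|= 7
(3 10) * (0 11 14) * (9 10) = (0 11 14)(3 9 10) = [11, 1, 2, 9, 4, 5, 6, 7, 8, 10, 3, 14, 12, 13, 0]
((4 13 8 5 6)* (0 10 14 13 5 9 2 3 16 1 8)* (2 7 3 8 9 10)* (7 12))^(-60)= ((0 2 8 10 14 13)(1 9 12 7 3 16)(4 5 6))^(-60)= (16)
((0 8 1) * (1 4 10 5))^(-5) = ((0 8 4 10 5 1))^(-5) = (0 8 4 10 5 1)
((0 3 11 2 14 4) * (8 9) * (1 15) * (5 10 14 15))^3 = (0 2 5 4 11 1 14 3 15 10)(8 9)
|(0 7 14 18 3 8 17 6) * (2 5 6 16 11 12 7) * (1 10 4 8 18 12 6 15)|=|(0 2 5 15 1 10 4 8 17 16 11 6)(3 18)(7 14 12)|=12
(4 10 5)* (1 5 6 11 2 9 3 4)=(1 5)(2 9 3 4 10 6 11)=[0, 5, 9, 4, 10, 1, 11, 7, 8, 3, 6, 2]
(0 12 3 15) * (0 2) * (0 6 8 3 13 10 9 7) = (0 12 13 10 9 7)(2 6 8 3 15) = [12, 1, 6, 15, 4, 5, 8, 0, 3, 7, 9, 11, 13, 10, 14, 2]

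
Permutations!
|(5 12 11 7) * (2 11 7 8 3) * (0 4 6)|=|(0 4 6)(2 11 8 3)(5 12 7)|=12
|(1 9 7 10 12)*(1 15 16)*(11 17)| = 14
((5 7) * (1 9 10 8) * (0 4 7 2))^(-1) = (0 2 5 7 4)(1 8 10 9)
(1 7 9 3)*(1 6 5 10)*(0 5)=[5, 7, 2, 6, 4, 10, 0, 9, 8, 3, 1]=(0 5 10 1 7 9 3 6)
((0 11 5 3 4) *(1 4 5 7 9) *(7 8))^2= (0 8 9 4 11 7 1)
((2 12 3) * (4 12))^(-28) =(12) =((2 4 12 3))^(-28)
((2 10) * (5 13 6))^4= (5 13 6)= ((2 10)(5 13 6))^4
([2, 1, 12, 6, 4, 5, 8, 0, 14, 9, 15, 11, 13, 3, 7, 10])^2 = (15)(0 12 3 8 7 2 13 6 14)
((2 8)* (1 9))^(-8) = ((1 9)(2 8))^(-8) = (9)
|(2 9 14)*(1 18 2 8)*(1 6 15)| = |(1 18 2 9 14 8 6 15)| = 8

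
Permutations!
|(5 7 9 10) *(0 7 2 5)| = 4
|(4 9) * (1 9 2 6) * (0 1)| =|(0 1 9 4 2 6)| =6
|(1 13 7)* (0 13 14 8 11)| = 7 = |(0 13 7 1 14 8 11)|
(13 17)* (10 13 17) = (17)(10 13) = [0, 1, 2, 3, 4, 5, 6, 7, 8, 9, 13, 11, 12, 10, 14, 15, 16, 17]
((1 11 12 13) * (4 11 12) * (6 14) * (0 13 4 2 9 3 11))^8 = (14)(0 12 13 4 1)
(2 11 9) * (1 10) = [0, 10, 11, 3, 4, 5, 6, 7, 8, 2, 1, 9] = (1 10)(2 11 9)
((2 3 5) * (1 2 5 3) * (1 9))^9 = ((1 2 9))^9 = (9)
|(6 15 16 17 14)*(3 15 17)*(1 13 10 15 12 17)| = 10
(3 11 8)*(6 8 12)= [0, 1, 2, 11, 4, 5, 8, 7, 3, 9, 10, 12, 6]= (3 11 12 6 8)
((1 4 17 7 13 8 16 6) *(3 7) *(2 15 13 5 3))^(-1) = ((1 4 17 2 15 13 8 16 6)(3 7 5))^(-1) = (1 6 16 8 13 15 2 17 4)(3 5 7)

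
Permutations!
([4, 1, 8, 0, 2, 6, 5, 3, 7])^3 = (0 8)(2 3)(4 7)(5 6)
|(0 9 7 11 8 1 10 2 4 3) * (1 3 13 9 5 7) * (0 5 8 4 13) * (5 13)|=|(0 8 3 13 9 1 10 2 5 7 11 4)|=12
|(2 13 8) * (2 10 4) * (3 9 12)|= 15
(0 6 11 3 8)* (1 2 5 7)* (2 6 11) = [11, 6, 5, 8, 4, 7, 2, 1, 0, 9, 10, 3] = (0 11 3 8)(1 6 2 5 7)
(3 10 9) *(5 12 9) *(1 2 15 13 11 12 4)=(1 2 15 13 11 12 9 3 10 5 4)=[0, 2, 15, 10, 1, 4, 6, 7, 8, 3, 5, 12, 9, 11, 14, 13]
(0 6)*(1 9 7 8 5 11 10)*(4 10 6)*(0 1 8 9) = (0 4 10 8 5 11 6 1)(7 9) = [4, 0, 2, 3, 10, 11, 1, 9, 5, 7, 8, 6]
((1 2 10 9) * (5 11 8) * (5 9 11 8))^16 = (1 10 5 9 2 11 8)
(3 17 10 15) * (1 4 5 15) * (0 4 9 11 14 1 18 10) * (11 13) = (0 4 5 15 3 17)(1 9 13 11 14)(10 18) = [4, 9, 2, 17, 5, 15, 6, 7, 8, 13, 18, 14, 12, 11, 1, 3, 16, 0, 10]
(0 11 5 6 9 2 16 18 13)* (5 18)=(0 11 18 13)(2 16 5 6 9)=[11, 1, 16, 3, 4, 6, 9, 7, 8, 2, 10, 18, 12, 0, 14, 15, 5, 17, 13]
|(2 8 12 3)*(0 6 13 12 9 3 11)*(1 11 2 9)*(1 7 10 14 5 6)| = |(0 1 11)(2 8 7 10 14 5 6 13 12)(3 9)| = 18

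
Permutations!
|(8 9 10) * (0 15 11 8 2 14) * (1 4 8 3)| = |(0 15 11 3 1 4 8 9 10 2 14)| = 11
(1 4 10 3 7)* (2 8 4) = (1 2 8 4 10 3 7) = [0, 2, 8, 7, 10, 5, 6, 1, 4, 9, 3]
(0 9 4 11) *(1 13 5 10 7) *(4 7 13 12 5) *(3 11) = (0 9 7 1 12 5 10 13 4 3 11) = [9, 12, 2, 11, 3, 10, 6, 1, 8, 7, 13, 0, 5, 4]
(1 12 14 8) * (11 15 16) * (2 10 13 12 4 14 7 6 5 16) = (1 4 14 8)(2 10 13 12 7 6 5 16 11 15) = [0, 4, 10, 3, 14, 16, 5, 6, 1, 9, 13, 15, 7, 12, 8, 2, 11]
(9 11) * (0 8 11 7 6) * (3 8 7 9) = (0 7 6)(3 8 11) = [7, 1, 2, 8, 4, 5, 0, 6, 11, 9, 10, 3]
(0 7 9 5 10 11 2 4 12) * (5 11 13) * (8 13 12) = (0 7 9 11 2 4 8 13 5 10 12) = [7, 1, 4, 3, 8, 10, 6, 9, 13, 11, 12, 2, 0, 5]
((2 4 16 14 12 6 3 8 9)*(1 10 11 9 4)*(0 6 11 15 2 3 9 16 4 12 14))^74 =(0 9 8 11)(1 15)(2 10)(3 12 16 6)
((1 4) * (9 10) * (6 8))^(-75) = (1 4)(6 8)(9 10)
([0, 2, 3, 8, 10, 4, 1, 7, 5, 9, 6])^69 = [0, 4, 10, 6, 3, 2, 5, 7, 1, 9, 8]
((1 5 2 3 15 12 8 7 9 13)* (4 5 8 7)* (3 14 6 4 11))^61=((1 8 11 3 15 12 7 9 13)(2 14 6 4 5))^61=(1 9 12 3 8 13 7 15 11)(2 14 6 4 5)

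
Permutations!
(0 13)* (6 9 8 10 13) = (0 6 9 8 10 13) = [6, 1, 2, 3, 4, 5, 9, 7, 10, 8, 13, 11, 12, 0]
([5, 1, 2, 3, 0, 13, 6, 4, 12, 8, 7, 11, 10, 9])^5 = [12, 1, 2, 3, 8, 10, 6, 9, 0, 4, 13, 11, 5, 7]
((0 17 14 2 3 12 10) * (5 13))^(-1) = (0 10 12 3 2 14 17)(5 13)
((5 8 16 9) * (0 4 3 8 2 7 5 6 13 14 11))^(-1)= ((0 4 3 8 16 9 6 13 14 11)(2 7 5))^(-1)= (0 11 14 13 6 9 16 8 3 4)(2 5 7)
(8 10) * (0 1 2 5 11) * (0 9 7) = (0 1 2 5 11 9 7)(8 10) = [1, 2, 5, 3, 4, 11, 6, 0, 10, 7, 8, 9]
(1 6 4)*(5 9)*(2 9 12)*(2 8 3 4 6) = (1 2 9 5 12 8 3 4) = [0, 2, 9, 4, 1, 12, 6, 7, 3, 5, 10, 11, 8]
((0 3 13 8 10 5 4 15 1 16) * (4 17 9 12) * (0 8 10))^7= (0 12 3 4 13 15 10 1 5 16 17 8 9)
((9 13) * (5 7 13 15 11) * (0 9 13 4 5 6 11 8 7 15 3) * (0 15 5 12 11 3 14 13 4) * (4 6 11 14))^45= (0 9 4 12 14 13 6 3 15 8 7)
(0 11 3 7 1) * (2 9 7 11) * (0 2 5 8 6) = [5, 2, 9, 11, 4, 8, 0, 1, 6, 7, 10, 3] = (0 5 8 6)(1 2 9 7)(3 11)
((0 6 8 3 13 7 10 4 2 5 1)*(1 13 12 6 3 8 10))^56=(0 3 12 6 10 4 2 5 13 7 1)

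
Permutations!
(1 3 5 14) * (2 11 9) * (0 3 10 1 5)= [3, 10, 11, 0, 4, 14, 6, 7, 8, 2, 1, 9, 12, 13, 5]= (0 3)(1 10)(2 11 9)(5 14)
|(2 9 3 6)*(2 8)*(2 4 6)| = 3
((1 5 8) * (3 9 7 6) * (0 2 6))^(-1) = (0 7 9 3 6 2)(1 8 5)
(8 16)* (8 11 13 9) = (8 16 11 13 9) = [0, 1, 2, 3, 4, 5, 6, 7, 16, 8, 10, 13, 12, 9, 14, 15, 11]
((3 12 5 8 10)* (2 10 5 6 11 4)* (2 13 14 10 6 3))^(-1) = ((2 6 11 4 13 14 10)(3 12)(5 8))^(-1) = (2 10 14 13 4 11 6)(3 12)(5 8)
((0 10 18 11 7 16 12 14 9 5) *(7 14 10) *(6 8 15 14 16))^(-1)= (0 5 9 14 15 8 6 7)(10 12 16 11 18)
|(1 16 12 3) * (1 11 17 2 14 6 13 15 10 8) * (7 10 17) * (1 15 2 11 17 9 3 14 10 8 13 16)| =|(2 10 13)(3 17 11 7 8 15 9)(6 16 12 14)| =84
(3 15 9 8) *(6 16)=(3 15 9 8)(6 16)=[0, 1, 2, 15, 4, 5, 16, 7, 3, 8, 10, 11, 12, 13, 14, 9, 6]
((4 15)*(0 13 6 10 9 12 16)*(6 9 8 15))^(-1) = ((0 13 9 12 16)(4 6 10 8 15))^(-1) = (0 16 12 9 13)(4 15 8 10 6)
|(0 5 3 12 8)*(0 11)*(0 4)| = 7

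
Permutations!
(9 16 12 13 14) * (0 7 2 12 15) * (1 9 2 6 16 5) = (0 7 6 16 15)(1 9 5)(2 12 13 14) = [7, 9, 12, 3, 4, 1, 16, 6, 8, 5, 10, 11, 13, 14, 2, 0, 15]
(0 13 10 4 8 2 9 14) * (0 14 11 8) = (14)(0 13 10 4)(2 9 11 8) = [13, 1, 9, 3, 0, 5, 6, 7, 2, 11, 4, 8, 12, 10, 14]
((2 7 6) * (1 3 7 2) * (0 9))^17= ((0 9)(1 3 7 6))^17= (0 9)(1 3 7 6)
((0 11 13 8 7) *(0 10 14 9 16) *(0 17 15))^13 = (0 13 7 14 16 15 11 8 10 9 17)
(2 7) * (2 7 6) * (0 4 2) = [4, 1, 6, 3, 2, 5, 0, 7] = (7)(0 4 2 6)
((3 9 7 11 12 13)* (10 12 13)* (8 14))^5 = (8 14)(10 12)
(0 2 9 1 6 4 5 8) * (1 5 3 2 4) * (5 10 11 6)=[4, 5, 9, 2, 3, 8, 1, 7, 0, 10, 11, 6]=(0 4 3 2 9 10 11 6 1 5 8)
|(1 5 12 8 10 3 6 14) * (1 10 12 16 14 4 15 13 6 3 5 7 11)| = |(1 7 11)(4 15 13 6)(5 16 14 10)(8 12)| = 12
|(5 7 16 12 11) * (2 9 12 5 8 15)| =6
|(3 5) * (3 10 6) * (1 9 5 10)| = 3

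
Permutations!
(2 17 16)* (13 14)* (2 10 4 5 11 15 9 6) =(2 17 16 10 4 5 11 15 9 6)(13 14) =[0, 1, 17, 3, 5, 11, 2, 7, 8, 6, 4, 15, 12, 14, 13, 9, 10, 16]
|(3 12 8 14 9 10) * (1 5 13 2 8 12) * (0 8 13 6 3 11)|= 12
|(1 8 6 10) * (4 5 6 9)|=7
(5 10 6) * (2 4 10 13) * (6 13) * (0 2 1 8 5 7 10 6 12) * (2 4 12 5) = (0 4 6 7 10 13 1 8 2 12) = [4, 8, 12, 3, 6, 5, 7, 10, 2, 9, 13, 11, 0, 1]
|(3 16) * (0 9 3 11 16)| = 6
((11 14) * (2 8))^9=((2 8)(11 14))^9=(2 8)(11 14)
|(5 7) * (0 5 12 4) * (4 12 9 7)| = |(12)(0 5 4)(7 9)| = 6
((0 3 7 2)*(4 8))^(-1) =((0 3 7 2)(4 8))^(-1) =(0 2 7 3)(4 8)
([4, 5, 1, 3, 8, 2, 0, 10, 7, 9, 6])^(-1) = (0 6 10 7 8 4)(1 2 5)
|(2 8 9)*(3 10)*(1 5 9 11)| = |(1 5 9 2 8 11)(3 10)| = 6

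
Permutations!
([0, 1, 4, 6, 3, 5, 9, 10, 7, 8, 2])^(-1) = (2 10 7 8 9 6 3 4)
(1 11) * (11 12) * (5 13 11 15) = (1 12 15 5 13 11) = [0, 12, 2, 3, 4, 13, 6, 7, 8, 9, 10, 1, 15, 11, 14, 5]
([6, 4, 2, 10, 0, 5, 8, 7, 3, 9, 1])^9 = (0 8 10 4 6 3 1)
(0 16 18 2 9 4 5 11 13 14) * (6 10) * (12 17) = (0 16 18 2 9 4 5 11 13 14)(6 10)(12 17) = [16, 1, 9, 3, 5, 11, 10, 7, 8, 4, 6, 13, 17, 14, 0, 15, 18, 12, 2]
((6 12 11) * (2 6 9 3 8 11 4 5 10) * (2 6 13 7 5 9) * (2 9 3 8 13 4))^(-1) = (2 12 6 10 5 7 13 3 4)(8 9 11)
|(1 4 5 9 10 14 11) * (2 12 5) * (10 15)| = |(1 4 2 12 5 9 15 10 14 11)| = 10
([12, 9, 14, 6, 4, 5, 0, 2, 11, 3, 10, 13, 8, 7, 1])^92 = [1, 13, 8, 2, 4, 5, 14, 12, 3, 7, 10, 6, 9, 0, 11]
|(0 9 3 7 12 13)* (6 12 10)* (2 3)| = 9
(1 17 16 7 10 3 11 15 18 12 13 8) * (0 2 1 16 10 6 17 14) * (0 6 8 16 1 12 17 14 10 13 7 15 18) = (0 2 12 7 8 1 10 3 11 18 17 13 16 15)(6 14) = [2, 10, 12, 11, 4, 5, 14, 8, 1, 9, 3, 18, 7, 16, 6, 0, 15, 13, 17]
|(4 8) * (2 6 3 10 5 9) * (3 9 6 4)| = 8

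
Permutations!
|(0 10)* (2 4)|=2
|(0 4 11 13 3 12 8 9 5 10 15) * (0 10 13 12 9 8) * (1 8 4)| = 12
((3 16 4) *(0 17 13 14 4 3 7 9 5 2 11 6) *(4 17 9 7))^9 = (17)(0 2)(3 16)(5 6)(9 11)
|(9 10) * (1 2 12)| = |(1 2 12)(9 10)| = 6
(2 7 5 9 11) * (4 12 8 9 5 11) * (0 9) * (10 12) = (0 9 4 10 12 8)(2 7 11) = [9, 1, 7, 3, 10, 5, 6, 11, 0, 4, 12, 2, 8]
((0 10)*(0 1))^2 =(0 1 10)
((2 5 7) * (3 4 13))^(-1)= (2 7 5)(3 13 4)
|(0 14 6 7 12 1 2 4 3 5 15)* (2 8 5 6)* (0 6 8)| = 12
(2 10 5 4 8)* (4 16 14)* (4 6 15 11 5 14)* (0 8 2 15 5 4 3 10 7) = (0 8 15 11 4 2 7)(3 10 14 6 5 16) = [8, 1, 7, 10, 2, 16, 5, 0, 15, 9, 14, 4, 12, 13, 6, 11, 3]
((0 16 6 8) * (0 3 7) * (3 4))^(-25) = (0 8 7 6 3 16 4)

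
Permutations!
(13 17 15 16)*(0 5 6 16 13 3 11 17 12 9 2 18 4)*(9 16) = (0 5 6 9 2 18 4)(3 11 17 15 13 12 16) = [5, 1, 18, 11, 0, 6, 9, 7, 8, 2, 10, 17, 16, 12, 14, 13, 3, 15, 4]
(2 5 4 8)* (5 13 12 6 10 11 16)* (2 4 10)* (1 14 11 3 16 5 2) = [0, 14, 13, 16, 8, 10, 1, 7, 4, 9, 3, 5, 6, 12, 11, 15, 2] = (1 14 11 5 10 3 16 2 13 12 6)(4 8)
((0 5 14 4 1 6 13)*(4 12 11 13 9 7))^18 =(14)(1 7 6 4 9)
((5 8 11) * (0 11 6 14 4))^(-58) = ((0 11 5 8 6 14 4))^(-58) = (0 14 8 11 4 6 5)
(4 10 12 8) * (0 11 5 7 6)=[11, 1, 2, 3, 10, 7, 0, 6, 4, 9, 12, 5, 8]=(0 11 5 7 6)(4 10 12 8)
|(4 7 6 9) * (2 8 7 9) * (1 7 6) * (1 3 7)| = 6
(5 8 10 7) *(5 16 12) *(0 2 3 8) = [2, 1, 3, 8, 4, 0, 6, 16, 10, 9, 7, 11, 5, 13, 14, 15, 12] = (0 2 3 8 10 7 16 12 5)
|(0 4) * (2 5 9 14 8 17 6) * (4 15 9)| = 10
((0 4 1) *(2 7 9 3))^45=((0 4 1)(2 7 9 3))^45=(2 7 9 3)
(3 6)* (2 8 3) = (2 8 3 6) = [0, 1, 8, 6, 4, 5, 2, 7, 3]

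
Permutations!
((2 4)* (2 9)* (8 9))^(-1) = ((2 4 8 9))^(-1) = (2 9 8 4)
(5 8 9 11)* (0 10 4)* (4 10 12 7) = [12, 1, 2, 3, 0, 8, 6, 4, 9, 11, 10, 5, 7] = (0 12 7 4)(5 8 9 11)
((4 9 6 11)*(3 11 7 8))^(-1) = ((3 11 4 9 6 7 8))^(-1) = (3 8 7 6 9 4 11)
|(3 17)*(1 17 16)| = |(1 17 3 16)| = 4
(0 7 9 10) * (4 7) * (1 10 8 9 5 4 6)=(0 6 1 10)(4 7 5)(8 9)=[6, 10, 2, 3, 7, 4, 1, 5, 9, 8, 0]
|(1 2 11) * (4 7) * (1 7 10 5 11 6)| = 15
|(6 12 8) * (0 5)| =6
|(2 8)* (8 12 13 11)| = 5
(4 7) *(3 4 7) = [0, 1, 2, 4, 3, 5, 6, 7] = (7)(3 4)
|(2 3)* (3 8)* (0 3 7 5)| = 6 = |(0 3 2 8 7 5)|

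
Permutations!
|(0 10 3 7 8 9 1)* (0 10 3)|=|(0 3 7 8 9 1 10)|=7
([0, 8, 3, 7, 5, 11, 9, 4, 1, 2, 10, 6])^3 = [0, 8, 4, 5, 6, 9, 3, 11, 1, 7, 10, 2]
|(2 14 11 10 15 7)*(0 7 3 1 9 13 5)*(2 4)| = 13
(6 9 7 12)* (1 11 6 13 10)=[0, 11, 2, 3, 4, 5, 9, 12, 8, 7, 1, 6, 13, 10]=(1 11 6 9 7 12 13 10)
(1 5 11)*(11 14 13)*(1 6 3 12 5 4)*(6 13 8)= (1 4)(3 12 5 14 8 6)(11 13)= [0, 4, 2, 12, 1, 14, 3, 7, 6, 9, 10, 13, 5, 11, 8]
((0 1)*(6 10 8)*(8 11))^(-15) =(0 1)(6 10 11 8) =((0 1)(6 10 11 8))^(-15)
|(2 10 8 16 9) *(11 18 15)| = |(2 10 8 16 9)(11 18 15)| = 15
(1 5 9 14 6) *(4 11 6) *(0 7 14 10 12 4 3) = (0 7 14 3)(1 5 9 10 12 4 11 6) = [7, 5, 2, 0, 11, 9, 1, 14, 8, 10, 12, 6, 4, 13, 3]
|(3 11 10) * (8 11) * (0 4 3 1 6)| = |(0 4 3 8 11 10 1 6)| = 8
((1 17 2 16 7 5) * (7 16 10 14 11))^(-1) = ((1 17 2 10 14 11 7 5))^(-1) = (1 5 7 11 14 10 2 17)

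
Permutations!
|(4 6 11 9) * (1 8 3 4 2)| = 8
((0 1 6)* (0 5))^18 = (0 6)(1 5)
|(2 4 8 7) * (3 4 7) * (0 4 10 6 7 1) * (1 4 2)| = 9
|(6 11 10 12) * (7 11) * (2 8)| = 10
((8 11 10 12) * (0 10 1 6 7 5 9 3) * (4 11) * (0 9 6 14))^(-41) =((0 10 12 8 4 11 1 14)(3 9)(5 6 7))^(-41) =(0 14 1 11 4 8 12 10)(3 9)(5 6 7)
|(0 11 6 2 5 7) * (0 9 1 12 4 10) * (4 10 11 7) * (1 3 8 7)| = 20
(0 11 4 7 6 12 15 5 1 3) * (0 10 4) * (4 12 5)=[11, 3, 2, 10, 7, 1, 5, 6, 8, 9, 12, 0, 15, 13, 14, 4]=(0 11)(1 3 10 12 15 4 7 6 5)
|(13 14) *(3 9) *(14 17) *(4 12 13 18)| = 6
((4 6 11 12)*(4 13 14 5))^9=((4 6 11 12 13 14 5))^9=(4 11 13 5 6 12 14)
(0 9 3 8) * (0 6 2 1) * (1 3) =(0 9 1)(2 3 8 6) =[9, 0, 3, 8, 4, 5, 2, 7, 6, 1]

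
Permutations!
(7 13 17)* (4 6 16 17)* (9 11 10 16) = [0, 1, 2, 3, 6, 5, 9, 13, 8, 11, 16, 10, 12, 4, 14, 15, 17, 7] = (4 6 9 11 10 16 17 7 13)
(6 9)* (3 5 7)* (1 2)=(1 2)(3 5 7)(6 9)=[0, 2, 1, 5, 4, 7, 9, 3, 8, 6]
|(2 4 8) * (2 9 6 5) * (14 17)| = 6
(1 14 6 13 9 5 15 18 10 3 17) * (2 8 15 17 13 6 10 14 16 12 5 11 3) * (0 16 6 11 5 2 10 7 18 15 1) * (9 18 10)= (0 16 12 2 8 1 6 11 3 13 18 14 7 10 9 5 17)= [16, 6, 8, 13, 4, 17, 11, 10, 1, 5, 9, 3, 2, 18, 7, 15, 12, 0, 14]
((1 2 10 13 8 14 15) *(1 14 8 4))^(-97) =(1 13 2 4 10)(14 15)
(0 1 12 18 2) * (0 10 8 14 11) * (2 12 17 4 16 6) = (0 1 17 4 16 6 2 10 8 14 11)(12 18) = [1, 17, 10, 3, 16, 5, 2, 7, 14, 9, 8, 0, 18, 13, 11, 15, 6, 4, 12]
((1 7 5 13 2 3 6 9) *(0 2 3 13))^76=(0 6 5 3 7 13 1 2 9)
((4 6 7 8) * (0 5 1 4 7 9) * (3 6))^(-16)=((0 5 1 4 3 6 9)(7 8))^(-16)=(0 6 4 5 9 3 1)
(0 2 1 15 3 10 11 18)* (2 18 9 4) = (0 18)(1 15 3 10 11 9 4 2) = [18, 15, 1, 10, 2, 5, 6, 7, 8, 4, 11, 9, 12, 13, 14, 3, 16, 17, 0]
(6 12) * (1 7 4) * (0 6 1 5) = [6, 7, 2, 3, 5, 0, 12, 4, 8, 9, 10, 11, 1] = (0 6 12 1 7 4 5)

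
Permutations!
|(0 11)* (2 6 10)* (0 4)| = 3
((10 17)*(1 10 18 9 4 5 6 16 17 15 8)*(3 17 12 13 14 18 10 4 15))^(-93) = (1 6 13 9)(4 16 14 15)(5 12 18 8)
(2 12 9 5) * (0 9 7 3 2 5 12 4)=(0 9 12 7 3 2 4)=[9, 1, 4, 2, 0, 5, 6, 3, 8, 12, 10, 11, 7]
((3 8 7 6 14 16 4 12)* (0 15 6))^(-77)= (0 14 12 7 6 4 8 15 16 3)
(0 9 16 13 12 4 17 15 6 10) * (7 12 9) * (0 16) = (0 7 12 4 17 15 6 10 16 13 9) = [7, 1, 2, 3, 17, 5, 10, 12, 8, 0, 16, 11, 4, 9, 14, 6, 13, 15]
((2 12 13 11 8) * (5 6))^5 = ((2 12 13 11 8)(5 6))^5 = (13)(5 6)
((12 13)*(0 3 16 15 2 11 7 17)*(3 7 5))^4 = ((0 7 17)(2 11 5 3 16 15)(12 13))^4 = (0 7 17)(2 16 5)(3 11 15)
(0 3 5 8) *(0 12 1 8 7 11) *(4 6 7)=[3, 8, 2, 5, 6, 4, 7, 11, 12, 9, 10, 0, 1]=(0 3 5 4 6 7 11)(1 8 12)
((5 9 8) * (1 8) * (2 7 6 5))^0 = (9)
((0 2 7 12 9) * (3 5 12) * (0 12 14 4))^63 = (14)(9 12)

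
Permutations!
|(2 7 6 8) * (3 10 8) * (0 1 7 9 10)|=|(0 1 7 6 3)(2 9 10 8)|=20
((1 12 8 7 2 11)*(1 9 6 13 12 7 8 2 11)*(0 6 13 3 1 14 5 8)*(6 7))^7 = (0 14 13 7 5 12 11 8 2 9)(1 6 3)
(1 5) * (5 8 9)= (1 8 9 5)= [0, 8, 2, 3, 4, 1, 6, 7, 9, 5]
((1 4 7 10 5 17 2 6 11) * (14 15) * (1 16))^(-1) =(1 16 11 6 2 17 5 10 7 4)(14 15)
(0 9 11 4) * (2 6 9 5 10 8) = [5, 1, 6, 3, 0, 10, 9, 7, 2, 11, 8, 4] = (0 5 10 8 2 6 9 11 4)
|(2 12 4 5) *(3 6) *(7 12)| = |(2 7 12 4 5)(3 6)| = 10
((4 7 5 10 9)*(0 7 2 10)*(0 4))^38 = ((0 7 5 4 2 10 9))^38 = (0 4 9 5 10 7 2)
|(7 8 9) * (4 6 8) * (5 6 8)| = |(4 8 9 7)(5 6)| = 4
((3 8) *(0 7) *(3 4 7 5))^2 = ((0 5 3 8 4 7))^2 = (0 3 4)(5 8 7)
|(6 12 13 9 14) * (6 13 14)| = 5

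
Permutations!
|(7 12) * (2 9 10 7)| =5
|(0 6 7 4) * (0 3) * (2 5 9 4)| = 8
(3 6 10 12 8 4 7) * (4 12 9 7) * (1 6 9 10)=(1 6)(3 9 7)(8 12)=[0, 6, 2, 9, 4, 5, 1, 3, 12, 7, 10, 11, 8]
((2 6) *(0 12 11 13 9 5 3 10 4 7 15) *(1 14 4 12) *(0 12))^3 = (0 4 12 9 10 14 15 13 3 1 7 11 5)(2 6) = ((0 1 14 4 7 15 12 11 13 9 5 3 10)(2 6))^3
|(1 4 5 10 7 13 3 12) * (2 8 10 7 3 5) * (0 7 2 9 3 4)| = |(0 7 13 5 2 8 10 4 9 3 12 1)| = 12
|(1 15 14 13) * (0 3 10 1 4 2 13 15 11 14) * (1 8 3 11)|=12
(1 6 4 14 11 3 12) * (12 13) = (1 6 4 14 11 3 13 12) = [0, 6, 2, 13, 14, 5, 4, 7, 8, 9, 10, 3, 1, 12, 11]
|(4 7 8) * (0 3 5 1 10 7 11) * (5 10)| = |(0 3 10 7 8 4 11)(1 5)| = 14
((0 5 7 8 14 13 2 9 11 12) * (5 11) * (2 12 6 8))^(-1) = (0 12 13 14 8 6 11)(2 7 5 9) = ((0 11 6 8 14 13 12)(2 9 5 7))^(-1)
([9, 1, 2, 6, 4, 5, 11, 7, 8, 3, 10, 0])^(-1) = (0 11 6 3 9)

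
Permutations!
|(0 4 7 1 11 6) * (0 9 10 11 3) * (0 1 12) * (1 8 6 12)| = 11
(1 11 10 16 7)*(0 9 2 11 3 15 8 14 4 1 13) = (0 9 2 11 10 16 7 13)(1 3 15 8 14 4) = [9, 3, 11, 15, 1, 5, 6, 13, 14, 2, 16, 10, 12, 0, 4, 8, 7]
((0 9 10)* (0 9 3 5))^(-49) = (0 5 3)(9 10)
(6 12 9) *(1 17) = (1 17)(6 12 9) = [0, 17, 2, 3, 4, 5, 12, 7, 8, 6, 10, 11, 9, 13, 14, 15, 16, 1]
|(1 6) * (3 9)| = 2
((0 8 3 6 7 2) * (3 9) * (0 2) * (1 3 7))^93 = (0 8 9 7)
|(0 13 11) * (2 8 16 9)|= 12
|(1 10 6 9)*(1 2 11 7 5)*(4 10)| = |(1 4 10 6 9 2 11 7 5)| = 9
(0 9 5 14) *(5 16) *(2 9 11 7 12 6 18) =[11, 1, 9, 3, 4, 14, 18, 12, 8, 16, 10, 7, 6, 13, 0, 15, 5, 17, 2] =(0 11 7 12 6 18 2 9 16 5 14)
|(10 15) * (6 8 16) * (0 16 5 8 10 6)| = |(0 16)(5 8)(6 10 15)| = 6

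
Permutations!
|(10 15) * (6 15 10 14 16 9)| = 5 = |(6 15 14 16 9)|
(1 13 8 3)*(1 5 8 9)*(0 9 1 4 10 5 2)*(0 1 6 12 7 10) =(0 9 4)(1 13 6 12 7 10 5 8 3 2) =[9, 13, 1, 2, 0, 8, 12, 10, 3, 4, 5, 11, 7, 6]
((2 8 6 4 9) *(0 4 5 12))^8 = (12)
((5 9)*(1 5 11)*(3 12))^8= (12)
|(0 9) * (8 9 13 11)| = |(0 13 11 8 9)| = 5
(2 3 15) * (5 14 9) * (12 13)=[0, 1, 3, 15, 4, 14, 6, 7, 8, 5, 10, 11, 13, 12, 9, 2]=(2 3 15)(5 14 9)(12 13)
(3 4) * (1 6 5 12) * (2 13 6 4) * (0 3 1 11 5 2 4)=(0 3 4 1)(2 13 6)(5 12 11)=[3, 0, 13, 4, 1, 12, 2, 7, 8, 9, 10, 5, 11, 6]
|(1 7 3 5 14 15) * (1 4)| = 7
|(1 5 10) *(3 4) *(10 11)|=|(1 5 11 10)(3 4)|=4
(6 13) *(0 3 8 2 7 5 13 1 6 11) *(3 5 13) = (0 5 3 8 2 7 13 11)(1 6) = [5, 6, 7, 8, 4, 3, 1, 13, 2, 9, 10, 0, 12, 11]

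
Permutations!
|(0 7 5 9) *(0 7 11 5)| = |(0 11 5 9 7)| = 5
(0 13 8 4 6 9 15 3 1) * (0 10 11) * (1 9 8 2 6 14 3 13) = (0 1 10 11)(2 6 8 4 14 3 9 15 13) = [1, 10, 6, 9, 14, 5, 8, 7, 4, 15, 11, 0, 12, 2, 3, 13]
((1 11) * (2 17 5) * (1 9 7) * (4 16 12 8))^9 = ((1 11 9 7)(2 17 5)(4 16 12 8))^9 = (17)(1 11 9 7)(4 16 12 8)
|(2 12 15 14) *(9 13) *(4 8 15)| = |(2 12 4 8 15 14)(9 13)| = 6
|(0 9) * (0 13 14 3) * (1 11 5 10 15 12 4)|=|(0 9 13 14 3)(1 11 5 10 15 12 4)|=35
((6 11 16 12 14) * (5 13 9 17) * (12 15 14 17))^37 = (5 9 17 13 12)(6 16 14 11 15)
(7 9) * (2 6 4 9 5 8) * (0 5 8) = (0 5)(2 6 4 9 7 8) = [5, 1, 6, 3, 9, 0, 4, 8, 2, 7]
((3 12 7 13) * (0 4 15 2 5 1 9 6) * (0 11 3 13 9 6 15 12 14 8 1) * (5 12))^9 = ((0 4 5)(1 6 11 3 14 8)(2 12 7 9 15))^9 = (1 3)(2 15 9 7 12)(6 14)(8 11)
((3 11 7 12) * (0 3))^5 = (12) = ((0 3 11 7 12))^5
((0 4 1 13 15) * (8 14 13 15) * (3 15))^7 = (0 1 15 4 3)(8 14 13)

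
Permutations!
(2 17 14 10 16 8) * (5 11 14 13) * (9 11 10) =[0, 1, 17, 3, 4, 10, 6, 7, 2, 11, 16, 14, 12, 5, 9, 15, 8, 13] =(2 17 13 5 10 16 8)(9 11 14)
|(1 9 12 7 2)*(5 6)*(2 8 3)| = 14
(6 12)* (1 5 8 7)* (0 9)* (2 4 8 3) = (0 9)(1 5 3 2 4 8 7)(6 12) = [9, 5, 4, 2, 8, 3, 12, 1, 7, 0, 10, 11, 6]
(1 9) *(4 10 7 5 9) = [0, 4, 2, 3, 10, 9, 6, 5, 8, 1, 7] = (1 4 10 7 5 9)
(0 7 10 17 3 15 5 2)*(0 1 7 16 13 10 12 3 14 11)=[16, 7, 1, 15, 4, 2, 6, 12, 8, 9, 17, 0, 3, 10, 11, 5, 13, 14]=(0 16 13 10 17 14 11)(1 7 12 3 15 5 2)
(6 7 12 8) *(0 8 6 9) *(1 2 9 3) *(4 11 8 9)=(0 9)(1 2 4 11 8 3)(6 7 12)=[9, 2, 4, 1, 11, 5, 7, 12, 3, 0, 10, 8, 6]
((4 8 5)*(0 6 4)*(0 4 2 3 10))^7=(0 2 10 6 3)(4 8 5)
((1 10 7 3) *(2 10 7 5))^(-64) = (1 3 7)(2 5 10)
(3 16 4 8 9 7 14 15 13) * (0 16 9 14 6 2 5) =(0 16 4 8 14 15 13 3 9 7 6 2 5) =[16, 1, 5, 9, 8, 0, 2, 6, 14, 7, 10, 11, 12, 3, 15, 13, 4]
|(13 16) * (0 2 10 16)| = 5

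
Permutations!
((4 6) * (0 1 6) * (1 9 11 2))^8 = ((0 9 11 2 1 6 4))^8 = (0 9 11 2 1 6 4)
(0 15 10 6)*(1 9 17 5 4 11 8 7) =(0 15 10 6)(1 9 17 5 4 11 8 7) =[15, 9, 2, 3, 11, 4, 0, 1, 7, 17, 6, 8, 12, 13, 14, 10, 16, 5]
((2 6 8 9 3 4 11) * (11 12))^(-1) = (2 11 12 4 3 9 8 6)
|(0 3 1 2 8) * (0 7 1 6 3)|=|(1 2 8 7)(3 6)|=4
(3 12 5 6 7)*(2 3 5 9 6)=(2 3 12 9 6 7 5)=[0, 1, 3, 12, 4, 2, 7, 5, 8, 6, 10, 11, 9]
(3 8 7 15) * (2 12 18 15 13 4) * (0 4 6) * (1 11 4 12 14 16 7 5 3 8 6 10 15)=(0 12 18 1 11 4 2 14 16 7 13 10 15 8 5 3 6)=[12, 11, 14, 6, 2, 3, 0, 13, 5, 9, 15, 4, 18, 10, 16, 8, 7, 17, 1]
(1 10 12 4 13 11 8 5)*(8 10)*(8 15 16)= (1 15 16 8 5)(4 13 11 10 12)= [0, 15, 2, 3, 13, 1, 6, 7, 5, 9, 12, 10, 4, 11, 14, 16, 8]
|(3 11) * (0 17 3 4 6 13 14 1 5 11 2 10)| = |(0 17 3 2 10)(1 5 11 4 6 13 14)| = 35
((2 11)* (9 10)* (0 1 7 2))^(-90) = ((0 1 7 2 11)(9 10))^(-90) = (11)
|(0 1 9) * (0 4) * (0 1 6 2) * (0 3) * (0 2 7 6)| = 6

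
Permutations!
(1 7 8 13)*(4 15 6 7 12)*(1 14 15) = (1 12 4)(6 7 8 13 14 15) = [0, 12, 2, 3, 1, 5, 7, 8, 13, 9, 10, 11, 4, 14, 15, 6]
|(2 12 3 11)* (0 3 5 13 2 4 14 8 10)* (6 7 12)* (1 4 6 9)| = |(0 3 11 6 7 12 5 13 2 9 1 4 14 8 10)| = 15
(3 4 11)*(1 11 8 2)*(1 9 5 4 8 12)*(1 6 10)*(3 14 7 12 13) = [0, 11, 9, 8, 13, 4, 10, 12, 2, 5, 1, 14, 6, 3, 7] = (1 11 14 7 12 6 10)(2 9 5 4 13 3 8)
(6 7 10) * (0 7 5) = (0 7 10 6 5) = [7, 1, 2, 3, 4, 0, 5, 10, 8, 9, 6]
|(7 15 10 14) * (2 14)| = 5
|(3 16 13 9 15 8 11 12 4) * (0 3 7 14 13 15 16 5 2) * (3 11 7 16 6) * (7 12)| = |(0 11 7 14 13 9 6 3 5 2)(4 16 15 8 12)| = 10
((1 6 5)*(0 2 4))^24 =(6) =((0 2 4)(1 6 5))^24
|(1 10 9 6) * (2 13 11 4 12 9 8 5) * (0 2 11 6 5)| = 35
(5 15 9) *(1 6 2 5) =(1 6 2 5 15 9) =[0, 6, 5, 3, 4, 15, 2, 7, 8, 1, 10, 11, 12, 13, 14, 9]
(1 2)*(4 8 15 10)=(1 2)(4 8 15 10)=[0, 2, 1, 3, 8, 5, 6, 7, 15, 9, 4, 11, 12, 13, 14, 10]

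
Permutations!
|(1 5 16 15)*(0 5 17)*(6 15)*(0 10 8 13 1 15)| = 20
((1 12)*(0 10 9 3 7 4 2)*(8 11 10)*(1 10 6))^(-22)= (0 11 1 10 3 4)(2 8 6 12 9 7)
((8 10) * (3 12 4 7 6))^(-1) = (3 6 7 4 12)(8 10)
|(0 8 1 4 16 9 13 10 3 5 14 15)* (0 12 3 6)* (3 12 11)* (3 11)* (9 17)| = |(0 8 1 4 16 17 9 13 10 6)(3 5 14 15)| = 20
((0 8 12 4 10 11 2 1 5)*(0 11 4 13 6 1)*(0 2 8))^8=(1 5 11 8 12 13 6)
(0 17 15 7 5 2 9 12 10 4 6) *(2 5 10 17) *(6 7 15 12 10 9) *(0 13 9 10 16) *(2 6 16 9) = (0 6 13 2 16)(4 7 10)(12 17) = [6, 1, 16, 3, 7, 5, 13, 10, 8, 9, 4, 11, 17, 2, 14, 15, 0, 12]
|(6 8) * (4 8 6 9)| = 3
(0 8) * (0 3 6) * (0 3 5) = (0 8 5)(3 6) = [8, 1, 2, 6, 4, 0, 3, 7, 5]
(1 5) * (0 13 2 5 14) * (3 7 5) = (0 13 2 3 7 5 1 14) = [13, 14, 3, 7, 4, 1, 6, 5, 8, 9, 10, 11, 12, 2, 0]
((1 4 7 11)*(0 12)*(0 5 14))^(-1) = (0 14 5 12)(1 11 7 4)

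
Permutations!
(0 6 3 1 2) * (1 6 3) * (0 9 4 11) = (0 3 6 1 2 9 4 11) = [3, 2, 9, 6, 11, 5, 1, 7, 8, 4, 10, 0]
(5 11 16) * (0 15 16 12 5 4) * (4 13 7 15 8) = [8, 1, 2, 3, 0, 11, 6, 15, 4, 9, 10, 12, 5, 7, 14, 16, 13] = (0 8 4)(5 11 12)(7 15 16 13)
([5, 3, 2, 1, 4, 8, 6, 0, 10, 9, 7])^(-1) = (0 7 10 8 5)(1 3)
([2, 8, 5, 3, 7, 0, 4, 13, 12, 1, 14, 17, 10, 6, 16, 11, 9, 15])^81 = (17)(1 14 8 16 12 9 10)(4 7 13 6)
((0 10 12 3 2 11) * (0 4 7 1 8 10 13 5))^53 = ((0 13 5)(1 8 10 12 3 2 11 4 7))^53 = (0 5 13)(1 7 4 11 2 3 12 10 8)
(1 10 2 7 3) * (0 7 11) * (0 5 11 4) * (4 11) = (0 7 3 1 10 2 11 5 4) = [7, 10, 11, 1, 0, 4, 6, 3, 8, 9, 2, 5]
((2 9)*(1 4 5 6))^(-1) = (1 6 5 4)(2 9) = ((1 4 5 6)(2 9))^(-1)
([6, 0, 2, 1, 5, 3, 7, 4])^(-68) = (0 7 5 1 6 4 3)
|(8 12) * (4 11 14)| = |(4 11 14)(8 12)| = 6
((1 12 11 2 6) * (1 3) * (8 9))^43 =(1 12 11 2 6 3)(8 9)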